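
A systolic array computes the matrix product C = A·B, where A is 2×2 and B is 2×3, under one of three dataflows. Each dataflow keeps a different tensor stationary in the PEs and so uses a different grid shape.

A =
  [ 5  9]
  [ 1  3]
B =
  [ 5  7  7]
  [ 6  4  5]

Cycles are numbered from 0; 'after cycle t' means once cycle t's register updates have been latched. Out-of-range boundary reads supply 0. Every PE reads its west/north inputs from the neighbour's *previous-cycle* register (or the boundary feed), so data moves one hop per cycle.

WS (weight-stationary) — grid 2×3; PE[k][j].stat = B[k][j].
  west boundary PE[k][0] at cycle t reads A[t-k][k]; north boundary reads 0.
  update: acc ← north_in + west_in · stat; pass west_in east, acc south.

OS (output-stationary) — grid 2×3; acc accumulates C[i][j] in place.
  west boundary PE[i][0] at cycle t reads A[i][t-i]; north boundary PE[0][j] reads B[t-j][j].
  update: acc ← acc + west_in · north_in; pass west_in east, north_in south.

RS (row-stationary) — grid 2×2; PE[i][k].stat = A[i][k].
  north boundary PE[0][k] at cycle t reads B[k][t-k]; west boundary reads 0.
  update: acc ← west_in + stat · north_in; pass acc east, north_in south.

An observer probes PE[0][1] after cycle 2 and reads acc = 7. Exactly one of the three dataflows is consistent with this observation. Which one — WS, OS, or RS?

dataflow = WS

Under WS (2×3), PE[0][1]:
  @0  [0,1]  acc 0  |  →0  ↓0
  @1  [0,1]  acc 35  |  →5  ↓35
  @2  [0,1]  acc 7  |  →1  ↓7
Under OS (2×3), PE[0][1]:
  @0  [0,1]  acc 0  |  →0  ↓0
  @1  [0,1]  acc 35  |  →5  ↓7
  @2  [0,1]  acc 71  |  →9  ↓4
Under RS (2×2), PE[0][1]:
  @0  [0,1]  acc 0  |  →0  ↓0
  @1  [0,1]  acc 79  |  →79  ↓6
  @2  [0,1]  acc 71  |  →71  ↓4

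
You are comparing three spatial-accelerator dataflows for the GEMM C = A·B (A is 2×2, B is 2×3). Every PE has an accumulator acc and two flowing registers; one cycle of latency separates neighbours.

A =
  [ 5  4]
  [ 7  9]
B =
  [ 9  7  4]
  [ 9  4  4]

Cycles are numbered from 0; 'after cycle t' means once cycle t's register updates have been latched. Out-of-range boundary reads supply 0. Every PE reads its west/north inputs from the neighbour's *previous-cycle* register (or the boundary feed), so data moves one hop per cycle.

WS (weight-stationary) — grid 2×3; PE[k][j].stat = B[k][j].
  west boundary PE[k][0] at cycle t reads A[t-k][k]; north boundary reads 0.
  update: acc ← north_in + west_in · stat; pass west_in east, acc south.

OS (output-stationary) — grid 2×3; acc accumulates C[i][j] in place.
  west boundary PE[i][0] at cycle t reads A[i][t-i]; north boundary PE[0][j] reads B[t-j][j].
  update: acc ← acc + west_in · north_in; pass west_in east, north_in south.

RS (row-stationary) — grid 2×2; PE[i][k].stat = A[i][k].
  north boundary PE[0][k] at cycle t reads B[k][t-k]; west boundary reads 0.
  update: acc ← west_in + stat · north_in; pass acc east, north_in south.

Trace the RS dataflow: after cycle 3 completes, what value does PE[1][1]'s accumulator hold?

RS 2×2: PE[1][1] cycle-by-cycle (with neighbour feeds):
  c0 r0c1: 0 / 0 / 0
  c0 r1c0: 0 / 0 / 0
  c0 r1c1: 0 / 0 / 0
  c1 r0c1: 81 / 81 / 9
  c1 r1c0: 63 / 63 / 9
  c1 r1c1: 0 / 0 / 0
  c2 r0c1: 51 / 51 / 4
  c2 r1c0: 49 / 49 / 7
  c2 r1c1: 144 / 144 / 9
  c3 r0c1: 36 / 36 / 4
  c3 r1c0: 28 / 28 / 4
  c3 r1c1: 85 / 85 / 4

PE[1][1].acc = 85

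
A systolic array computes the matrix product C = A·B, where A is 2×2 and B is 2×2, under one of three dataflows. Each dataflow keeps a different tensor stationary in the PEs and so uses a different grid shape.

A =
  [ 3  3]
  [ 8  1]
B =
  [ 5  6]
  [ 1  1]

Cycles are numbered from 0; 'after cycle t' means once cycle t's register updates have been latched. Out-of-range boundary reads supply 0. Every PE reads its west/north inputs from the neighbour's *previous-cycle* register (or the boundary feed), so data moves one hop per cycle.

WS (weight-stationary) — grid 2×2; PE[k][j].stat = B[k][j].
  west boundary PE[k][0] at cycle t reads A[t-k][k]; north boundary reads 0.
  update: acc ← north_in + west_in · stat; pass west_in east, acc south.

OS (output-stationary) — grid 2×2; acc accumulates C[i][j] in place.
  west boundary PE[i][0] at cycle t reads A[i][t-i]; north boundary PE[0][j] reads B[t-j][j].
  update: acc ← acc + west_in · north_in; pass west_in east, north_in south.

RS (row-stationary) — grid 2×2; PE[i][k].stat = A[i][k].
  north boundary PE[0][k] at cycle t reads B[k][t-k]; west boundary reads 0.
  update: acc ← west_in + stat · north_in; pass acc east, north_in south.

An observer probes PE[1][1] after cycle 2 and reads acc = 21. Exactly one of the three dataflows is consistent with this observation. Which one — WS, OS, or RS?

WS (2×2 grid), PE[1][1]:
  after 0 — PE[1][1] acc=0, pass-E 0, pass-S 0
  after 1 — PE[1][1] acc=0, pass-E 0, pass-S 0
  after 2 — PE[1][1] acc=21, pass-E 3, pass-S 21
OS (2×2 grid), PE[1][1]:
  after 0 — PE[1][1] acc=0, pass-E 0, pass-S 0
  after 1 — PE[1][1] acc=0, pass-E 0, pass-S 0
  after 2 — PE[1][1] acc=48, pass-E 8, pass-S 6
RS (2×2 grid), PE[1][1]:
  after 0 — PE[1][1] acc=0, pass-E 0, pass-S 0
  after 1 — PE[1][1] acc=0, pass-E 0, pass-S 0
  after 2 — PE[1][1] acc=41, pass-E 41, pass-S 1

dataflow = WS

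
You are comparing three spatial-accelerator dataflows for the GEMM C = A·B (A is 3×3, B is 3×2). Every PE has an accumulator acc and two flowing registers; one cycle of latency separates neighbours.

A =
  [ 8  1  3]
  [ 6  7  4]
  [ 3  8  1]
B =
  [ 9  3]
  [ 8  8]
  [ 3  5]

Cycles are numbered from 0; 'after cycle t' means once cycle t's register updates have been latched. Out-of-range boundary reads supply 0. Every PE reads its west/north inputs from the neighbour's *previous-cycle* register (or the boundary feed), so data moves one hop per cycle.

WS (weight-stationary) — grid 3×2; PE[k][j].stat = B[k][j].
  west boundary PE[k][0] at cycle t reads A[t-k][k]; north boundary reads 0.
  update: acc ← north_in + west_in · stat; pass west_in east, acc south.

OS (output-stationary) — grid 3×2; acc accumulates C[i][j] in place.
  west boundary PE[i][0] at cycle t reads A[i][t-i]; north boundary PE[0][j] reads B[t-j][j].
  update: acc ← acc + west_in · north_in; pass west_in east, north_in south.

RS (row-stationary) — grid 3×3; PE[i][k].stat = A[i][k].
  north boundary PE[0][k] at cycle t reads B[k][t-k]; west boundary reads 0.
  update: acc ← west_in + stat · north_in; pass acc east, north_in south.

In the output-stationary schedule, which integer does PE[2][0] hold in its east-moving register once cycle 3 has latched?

OS 3×2: PE[2][0] cycle-by-cycle (with neighbour feeds):
  t=0 PE[1][0]: acc=0 h=0 v=0
  t=0 PE[2][0]: acc=0 h=0 v=0
  t=1 PE[1][0]: acc=54 h=6 v=9
  t=1 PE[2][0]: acc=0 h=0 v=0
  t=2 PE[1][0]: acc=110 h=7 v=8
  t=2 PE[2][0]: acc=27 h=3 v=9
  t=3 PE[1][0]: acc=122 h=4 v=3
  t=3 PE[2][0]: acc=91 h=8 v=8

register = 8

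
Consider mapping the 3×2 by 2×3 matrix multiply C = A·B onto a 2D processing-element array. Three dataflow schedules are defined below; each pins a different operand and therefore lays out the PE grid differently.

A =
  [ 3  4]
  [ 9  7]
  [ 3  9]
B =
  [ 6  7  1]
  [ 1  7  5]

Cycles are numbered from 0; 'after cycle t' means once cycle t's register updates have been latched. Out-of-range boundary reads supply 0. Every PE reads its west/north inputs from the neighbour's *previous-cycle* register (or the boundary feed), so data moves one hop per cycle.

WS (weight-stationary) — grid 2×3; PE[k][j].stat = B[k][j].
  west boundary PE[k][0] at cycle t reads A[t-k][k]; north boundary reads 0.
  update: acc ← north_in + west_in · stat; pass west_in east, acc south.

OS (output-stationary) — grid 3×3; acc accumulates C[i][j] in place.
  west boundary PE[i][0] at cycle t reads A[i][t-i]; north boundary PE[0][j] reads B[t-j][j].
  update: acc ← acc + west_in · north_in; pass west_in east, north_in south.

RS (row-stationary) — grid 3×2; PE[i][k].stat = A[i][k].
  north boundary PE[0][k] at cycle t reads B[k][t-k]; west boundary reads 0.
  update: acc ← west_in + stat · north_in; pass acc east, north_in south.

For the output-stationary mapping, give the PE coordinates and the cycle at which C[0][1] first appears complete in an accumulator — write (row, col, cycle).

(row, col, cycle) = (0, 1, 2)

OS — PE[0][1] is where C[0][1] collects:
  @0  [0,1]  acc 0  |  →0  ↓0
  @1  [0,1]  acc 21  |  →3  ↓7
  @2  [0,1]  acc 49  |  →4  ↓7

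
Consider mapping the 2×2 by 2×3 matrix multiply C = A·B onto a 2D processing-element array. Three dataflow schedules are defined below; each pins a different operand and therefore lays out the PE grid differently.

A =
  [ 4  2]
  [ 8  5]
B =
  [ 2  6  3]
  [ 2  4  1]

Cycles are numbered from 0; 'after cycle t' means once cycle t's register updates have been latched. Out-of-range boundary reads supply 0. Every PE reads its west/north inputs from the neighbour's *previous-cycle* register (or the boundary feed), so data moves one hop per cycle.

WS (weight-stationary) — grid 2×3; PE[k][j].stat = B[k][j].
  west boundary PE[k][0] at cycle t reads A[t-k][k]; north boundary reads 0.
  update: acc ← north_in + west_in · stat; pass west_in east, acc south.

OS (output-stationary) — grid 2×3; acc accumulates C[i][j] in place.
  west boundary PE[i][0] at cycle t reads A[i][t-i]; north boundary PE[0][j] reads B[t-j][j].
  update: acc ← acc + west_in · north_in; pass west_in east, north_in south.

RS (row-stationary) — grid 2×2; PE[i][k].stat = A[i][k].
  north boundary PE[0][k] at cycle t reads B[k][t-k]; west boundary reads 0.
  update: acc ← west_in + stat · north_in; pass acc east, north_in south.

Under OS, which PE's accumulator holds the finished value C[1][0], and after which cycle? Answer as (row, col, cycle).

(row, col, cycle) = (1, 0, 2)

OS: C[1][0] accumulates in PE[1][0]:
  step 0 · PE1,0: acc=0; fwd→0 fwd↓0
  step 1 · PE1,0: acc=16; fwd→8 fwd↓2
  step 2 · PE1,0: acc=26; fwd→5 fwd↓2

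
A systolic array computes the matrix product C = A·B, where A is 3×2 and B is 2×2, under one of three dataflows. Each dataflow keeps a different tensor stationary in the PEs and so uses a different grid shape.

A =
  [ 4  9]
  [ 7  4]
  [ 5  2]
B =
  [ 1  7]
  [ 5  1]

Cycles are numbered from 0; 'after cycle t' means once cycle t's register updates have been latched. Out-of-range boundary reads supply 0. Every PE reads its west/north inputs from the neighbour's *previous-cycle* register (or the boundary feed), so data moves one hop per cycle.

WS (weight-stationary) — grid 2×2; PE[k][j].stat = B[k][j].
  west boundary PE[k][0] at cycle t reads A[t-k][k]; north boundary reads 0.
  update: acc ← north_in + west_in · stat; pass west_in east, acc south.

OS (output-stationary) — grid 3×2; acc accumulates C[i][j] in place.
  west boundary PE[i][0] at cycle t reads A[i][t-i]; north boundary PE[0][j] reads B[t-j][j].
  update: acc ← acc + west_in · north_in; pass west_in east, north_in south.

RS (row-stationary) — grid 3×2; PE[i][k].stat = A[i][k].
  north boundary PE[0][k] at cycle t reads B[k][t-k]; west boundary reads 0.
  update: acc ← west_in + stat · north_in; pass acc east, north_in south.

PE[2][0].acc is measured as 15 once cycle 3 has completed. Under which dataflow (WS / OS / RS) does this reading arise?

dataflow = OS

— WS: 2×2 array has no PE[2][0].
— OS: 3×2; PE[2][0] trace:
  @0  [2,0]  acc 0  |  →0  ↓0
  @1  [2,0]  acc 0  |  →0  ↓0
  @2  [2,0]  acc 5  |  →5  ↓1
  @3  [2,0]  acc 15  |  →2  ↓5
— RS: 3×2; PE[2][0] trace:
  @0  [2,0]  acc 0  |  →0  ↓0
  @1  [2,0]  acc 0  |  →0  ↓0
  @2  [2,0]  acc 5  |  →5  ↓1
  @3  [2,0]  acc 35  |  →35  ↓7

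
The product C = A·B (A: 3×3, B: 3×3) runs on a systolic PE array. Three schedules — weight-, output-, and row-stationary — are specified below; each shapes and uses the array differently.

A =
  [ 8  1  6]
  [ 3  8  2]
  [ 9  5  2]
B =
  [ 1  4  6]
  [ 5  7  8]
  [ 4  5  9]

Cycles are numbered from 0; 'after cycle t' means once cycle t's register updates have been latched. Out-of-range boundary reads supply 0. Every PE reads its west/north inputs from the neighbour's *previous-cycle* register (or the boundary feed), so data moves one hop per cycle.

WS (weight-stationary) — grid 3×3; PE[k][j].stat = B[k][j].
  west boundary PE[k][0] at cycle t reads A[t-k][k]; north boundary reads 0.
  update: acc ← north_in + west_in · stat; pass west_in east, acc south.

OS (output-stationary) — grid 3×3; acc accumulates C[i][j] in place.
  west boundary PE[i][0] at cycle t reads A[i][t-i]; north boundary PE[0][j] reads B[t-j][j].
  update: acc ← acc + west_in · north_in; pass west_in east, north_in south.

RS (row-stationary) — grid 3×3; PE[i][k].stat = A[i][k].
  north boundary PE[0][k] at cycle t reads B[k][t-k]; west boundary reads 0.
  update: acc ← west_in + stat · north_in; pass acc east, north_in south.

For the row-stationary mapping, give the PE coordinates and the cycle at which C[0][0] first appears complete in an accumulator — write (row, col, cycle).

(row, col, cycle) = (0, 2, 2)

Under RS, C[0][0] lands at PE[0][2]:
  after 0 — PE[0][2] acc=0, pass-E 0, pass-S 0
  after 1 — PE[0][2] acc=0, pass-E 0, pass-S 0
  after 2 — PE[0][2] acc=37, pass-E 37, pass-S 4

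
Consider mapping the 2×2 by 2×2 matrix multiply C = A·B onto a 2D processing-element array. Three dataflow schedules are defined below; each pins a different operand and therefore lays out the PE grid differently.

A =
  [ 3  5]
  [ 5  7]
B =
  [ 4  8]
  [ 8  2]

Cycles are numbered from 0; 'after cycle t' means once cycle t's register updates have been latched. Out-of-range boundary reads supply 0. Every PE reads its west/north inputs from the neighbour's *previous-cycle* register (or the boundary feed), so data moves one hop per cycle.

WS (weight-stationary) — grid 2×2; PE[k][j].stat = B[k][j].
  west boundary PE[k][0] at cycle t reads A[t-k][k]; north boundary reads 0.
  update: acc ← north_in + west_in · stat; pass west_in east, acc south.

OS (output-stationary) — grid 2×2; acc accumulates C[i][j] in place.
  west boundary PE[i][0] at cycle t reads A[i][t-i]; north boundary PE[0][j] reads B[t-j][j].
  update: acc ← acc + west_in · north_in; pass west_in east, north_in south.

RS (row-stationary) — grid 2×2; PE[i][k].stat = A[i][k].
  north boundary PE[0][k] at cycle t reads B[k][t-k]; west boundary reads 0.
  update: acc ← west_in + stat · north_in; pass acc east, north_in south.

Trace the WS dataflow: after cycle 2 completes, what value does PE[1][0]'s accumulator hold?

PE[1][0].acc = 76

WS (2×2). Following PE[1][0] plus its west/north inputs:
  @0  [0,0]  acc 12  |  →3  ↓12
  @0  [1,0]  acc 0  |  →0  ↓0
  @1  [0,0]  acc 20  |  →5  ↓20
  @1  [1,0]  acc 52  |  →5  ↓52
  @2  [0,0]  acc 0  |  →0  ↓0
  @2  [1,0]  acc 76  |  →7  ↓76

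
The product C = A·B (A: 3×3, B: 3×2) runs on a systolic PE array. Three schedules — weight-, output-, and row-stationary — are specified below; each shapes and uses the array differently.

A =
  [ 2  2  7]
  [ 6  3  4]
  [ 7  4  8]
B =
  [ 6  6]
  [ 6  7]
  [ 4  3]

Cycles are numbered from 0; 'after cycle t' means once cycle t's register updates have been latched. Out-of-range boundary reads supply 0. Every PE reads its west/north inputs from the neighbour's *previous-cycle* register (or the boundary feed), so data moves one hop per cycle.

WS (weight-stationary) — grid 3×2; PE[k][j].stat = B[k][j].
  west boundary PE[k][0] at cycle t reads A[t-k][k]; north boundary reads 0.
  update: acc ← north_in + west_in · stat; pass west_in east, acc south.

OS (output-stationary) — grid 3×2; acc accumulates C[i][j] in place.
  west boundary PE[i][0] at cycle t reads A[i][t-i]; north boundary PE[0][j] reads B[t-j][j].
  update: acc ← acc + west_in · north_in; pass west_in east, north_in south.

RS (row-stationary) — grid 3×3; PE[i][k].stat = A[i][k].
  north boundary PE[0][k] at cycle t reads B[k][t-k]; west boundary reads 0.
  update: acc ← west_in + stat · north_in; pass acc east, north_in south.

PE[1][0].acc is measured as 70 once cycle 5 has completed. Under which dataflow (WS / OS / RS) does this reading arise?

dataflow = OS

WS [3×2] PE[1][0] across cycles:
  0: (1,0).acc=0  regs=<0,0>
  1: (1,0).acc=24  regs=<2,24>
  2: (1,0).acc=54  regs=<3,54>
  3: (1,0).acc=66  regs=<4,66>
  4: (1,0).acc=0  regs=<0,0>
  5: (1,0).acc=0  regs=<0,0>
OS [3×2] PE[1][0] across cycles:
  0: (1,0).acc=0  regs=<0,0>
  1: (1,0).acc=36  regs=<6,6>
  2: (1,0).acc=54  regs=<3,6>
  3: (1,0).acc=70  regs=<4,4>
  4: (1,0).acc=70  regs=<0,0>
  5: (1,0).acc=70  regs=<0,0>
RS [3×3] PE[1][0] across cycles:
  0: (1,0).acc=0  regs=<0,0>
  1: (1,0).acc=36  regs=<36,6>
  2: (1,0).acc=36  regs=<36,6>
  3: (1,0).acc=0  regs=<0,0>
  4: (1,0).acc=0  regs=<0,0>
  5: (1,0).acc=0  regs=<0,0>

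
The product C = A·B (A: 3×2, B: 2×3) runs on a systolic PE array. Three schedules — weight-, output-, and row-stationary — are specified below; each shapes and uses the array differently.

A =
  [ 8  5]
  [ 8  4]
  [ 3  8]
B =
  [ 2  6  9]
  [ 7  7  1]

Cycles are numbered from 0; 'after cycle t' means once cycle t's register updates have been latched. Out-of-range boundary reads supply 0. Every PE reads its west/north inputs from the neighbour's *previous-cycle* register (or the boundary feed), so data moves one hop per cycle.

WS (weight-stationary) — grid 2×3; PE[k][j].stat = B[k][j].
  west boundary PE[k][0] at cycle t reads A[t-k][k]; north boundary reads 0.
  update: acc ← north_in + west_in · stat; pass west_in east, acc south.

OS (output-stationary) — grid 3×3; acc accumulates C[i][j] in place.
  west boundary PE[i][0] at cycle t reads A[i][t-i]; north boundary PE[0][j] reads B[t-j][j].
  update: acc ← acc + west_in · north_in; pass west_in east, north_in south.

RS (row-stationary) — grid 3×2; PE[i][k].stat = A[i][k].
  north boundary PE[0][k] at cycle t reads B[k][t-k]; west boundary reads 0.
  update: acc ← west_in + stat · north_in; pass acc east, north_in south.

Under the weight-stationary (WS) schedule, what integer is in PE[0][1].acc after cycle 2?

PE[0][1].acc = 48

WS 2×3: PE[0][1] cycle-by-cycle (with neighbour feeds):
  t=0 PE[0][0]: acc=16 h=8 v=16
  t=0 PE[0][1]: acc=0 h=0 v=0
  t=1 PE[0][0]: acc=16 h=8 v=16
  t=1 PE[0][1]: acc=48 h=8 v=48
  t=2 PE[0][0]: acc=6 h=3 v=6
  t=2 PE[0][1]: acc=48 h=8 v=48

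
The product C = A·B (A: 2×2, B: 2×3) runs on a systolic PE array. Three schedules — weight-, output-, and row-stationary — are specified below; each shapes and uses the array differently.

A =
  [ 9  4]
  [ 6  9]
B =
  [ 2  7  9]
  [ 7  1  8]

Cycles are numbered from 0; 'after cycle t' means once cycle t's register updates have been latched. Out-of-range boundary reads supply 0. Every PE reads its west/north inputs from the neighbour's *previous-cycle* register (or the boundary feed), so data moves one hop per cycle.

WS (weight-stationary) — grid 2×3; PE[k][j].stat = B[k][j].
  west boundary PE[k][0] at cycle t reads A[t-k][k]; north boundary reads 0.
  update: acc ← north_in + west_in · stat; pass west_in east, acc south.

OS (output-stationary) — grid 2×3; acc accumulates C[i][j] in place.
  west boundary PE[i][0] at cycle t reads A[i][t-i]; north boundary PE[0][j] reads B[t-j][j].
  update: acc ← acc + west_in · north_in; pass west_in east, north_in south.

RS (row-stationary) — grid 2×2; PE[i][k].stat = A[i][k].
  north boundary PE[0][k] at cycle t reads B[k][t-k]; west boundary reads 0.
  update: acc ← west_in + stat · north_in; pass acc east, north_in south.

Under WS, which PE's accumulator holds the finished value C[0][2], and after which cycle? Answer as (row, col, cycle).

(row, col, cycle) = (1, 2, 3)

WS: C[0][2] accumulates in PE[1][2]:
  step 0 · PE1,2: acc=0; fwd→0 fwd↓0
  step 1 · PE1,2: acc=0; fwd→0 fwd↓0
  step 2 · PE1,2: acc=0; fwd→0 fwd↓0
  step 3 · PE1,2: acc=113; fwd→4 fwd↓113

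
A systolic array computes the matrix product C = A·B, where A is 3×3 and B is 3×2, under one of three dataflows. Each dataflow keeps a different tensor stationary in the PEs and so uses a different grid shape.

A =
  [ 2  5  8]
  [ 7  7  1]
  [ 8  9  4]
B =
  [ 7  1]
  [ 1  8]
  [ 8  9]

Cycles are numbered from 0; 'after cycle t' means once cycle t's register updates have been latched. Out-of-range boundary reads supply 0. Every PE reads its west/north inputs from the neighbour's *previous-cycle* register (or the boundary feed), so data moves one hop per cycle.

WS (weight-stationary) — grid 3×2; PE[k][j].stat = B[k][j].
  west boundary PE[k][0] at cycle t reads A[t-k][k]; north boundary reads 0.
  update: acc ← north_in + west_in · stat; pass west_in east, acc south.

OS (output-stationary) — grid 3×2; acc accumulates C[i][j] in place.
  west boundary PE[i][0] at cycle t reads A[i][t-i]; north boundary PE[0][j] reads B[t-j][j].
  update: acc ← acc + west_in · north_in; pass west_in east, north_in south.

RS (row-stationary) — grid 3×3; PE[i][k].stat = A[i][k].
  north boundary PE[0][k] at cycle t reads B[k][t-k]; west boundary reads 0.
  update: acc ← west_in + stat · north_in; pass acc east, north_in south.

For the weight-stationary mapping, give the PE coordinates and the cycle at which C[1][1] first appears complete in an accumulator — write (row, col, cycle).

(row, col, cycle) = (2, 1, 4)

Under WS, C[1][1] lands at PE[2][1]:
  @0  [2,1]  acc 0  |  →0  ↓0
  @1  [2,1]  acc 0  |  →0  ↓0
  @2  [2,1]  acc 0  |  →0  ↓0
  @3  [2,1]  acc 114  |  →8  ↓114
  @4  [2,1]  acc 72  |  →1  ↓72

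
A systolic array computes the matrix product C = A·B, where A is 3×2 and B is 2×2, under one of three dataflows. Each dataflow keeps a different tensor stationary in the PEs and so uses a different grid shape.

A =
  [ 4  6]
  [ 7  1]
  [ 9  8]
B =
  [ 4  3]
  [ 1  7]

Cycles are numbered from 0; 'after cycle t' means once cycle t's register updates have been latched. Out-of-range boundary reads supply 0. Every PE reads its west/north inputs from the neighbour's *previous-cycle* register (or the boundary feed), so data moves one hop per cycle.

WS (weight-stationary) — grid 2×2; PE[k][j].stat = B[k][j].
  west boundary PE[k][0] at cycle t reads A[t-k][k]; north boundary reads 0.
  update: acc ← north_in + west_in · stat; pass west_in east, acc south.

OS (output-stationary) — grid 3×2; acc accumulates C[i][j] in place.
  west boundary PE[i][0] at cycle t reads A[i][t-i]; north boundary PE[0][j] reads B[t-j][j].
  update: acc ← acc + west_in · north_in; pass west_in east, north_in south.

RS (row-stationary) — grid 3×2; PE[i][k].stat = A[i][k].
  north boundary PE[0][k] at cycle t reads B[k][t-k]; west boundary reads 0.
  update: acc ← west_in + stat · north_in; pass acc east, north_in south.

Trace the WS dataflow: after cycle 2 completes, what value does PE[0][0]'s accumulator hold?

PE[0][0].acc = 36

WS (2×2). Following PE[0][0] plus its west/north inputs:
  cycle 0: PE[0][0] → acc 16, east 4, south 16
  cycle 1: PE[0][0] → acc 28, east 7, south 28
  cycle 2: PE[0][0] → acc 36, east 9, south 36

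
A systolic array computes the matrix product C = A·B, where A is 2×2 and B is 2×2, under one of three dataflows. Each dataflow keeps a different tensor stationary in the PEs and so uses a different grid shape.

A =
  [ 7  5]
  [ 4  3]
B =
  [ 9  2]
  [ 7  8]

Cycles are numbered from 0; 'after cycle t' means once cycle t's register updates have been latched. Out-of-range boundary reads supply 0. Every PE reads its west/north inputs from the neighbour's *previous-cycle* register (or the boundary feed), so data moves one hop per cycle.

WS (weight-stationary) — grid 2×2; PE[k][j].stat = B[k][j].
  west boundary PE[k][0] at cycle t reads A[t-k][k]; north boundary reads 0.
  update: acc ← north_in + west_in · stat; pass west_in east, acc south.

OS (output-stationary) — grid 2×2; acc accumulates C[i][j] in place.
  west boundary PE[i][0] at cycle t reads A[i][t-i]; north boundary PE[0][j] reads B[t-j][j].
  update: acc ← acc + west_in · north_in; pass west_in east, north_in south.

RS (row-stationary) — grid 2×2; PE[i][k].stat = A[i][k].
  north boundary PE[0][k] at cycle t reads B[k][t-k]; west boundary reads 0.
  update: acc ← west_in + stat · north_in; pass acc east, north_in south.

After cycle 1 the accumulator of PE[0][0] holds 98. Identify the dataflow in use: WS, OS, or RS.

dataflow = OS

WS (2×2 grid), PE[0][0]:
  cycle 0: PE[0][0] → acc 63, east 7, south 63
  cycle 1: PE[0][0] → acc 36, east 4, south 36
OS (2×2 grid), PE[0][0]:
  cycle 0: PE[0][0] → acc 63, east 7, south 9
  cycle 1: PE[0][0] → acc 98, east 5, south 7
RS (2×2 grid), PE[0][0]:
  cycle 0: PE[0][0] → acc 63, east 63, south 9
  cycle 1: PE[0][0] → acc 14, east 14, south 2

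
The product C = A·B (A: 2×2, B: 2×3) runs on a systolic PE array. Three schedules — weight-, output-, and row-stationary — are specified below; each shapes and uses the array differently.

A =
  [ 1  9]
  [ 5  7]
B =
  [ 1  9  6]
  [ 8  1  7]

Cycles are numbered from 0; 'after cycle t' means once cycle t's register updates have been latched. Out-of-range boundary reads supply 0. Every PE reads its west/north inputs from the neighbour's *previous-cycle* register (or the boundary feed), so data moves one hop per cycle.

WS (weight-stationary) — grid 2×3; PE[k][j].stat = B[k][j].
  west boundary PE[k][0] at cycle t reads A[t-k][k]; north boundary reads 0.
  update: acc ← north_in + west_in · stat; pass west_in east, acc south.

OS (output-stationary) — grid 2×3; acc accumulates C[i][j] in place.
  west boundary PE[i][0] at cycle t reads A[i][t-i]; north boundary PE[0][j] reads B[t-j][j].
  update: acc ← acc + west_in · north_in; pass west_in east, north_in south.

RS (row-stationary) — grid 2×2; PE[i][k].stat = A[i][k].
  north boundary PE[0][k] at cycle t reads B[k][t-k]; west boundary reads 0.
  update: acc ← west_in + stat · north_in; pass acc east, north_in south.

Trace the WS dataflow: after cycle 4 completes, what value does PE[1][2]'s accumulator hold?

Tracing WS — 2×3 array, target PE[1][2]:
  after 0 — PE[0][2] acc=0, pass-E 0, pass-S 0
  after 0 — PE[1][1] acc=0, pass-E 0, pass-S 0
  after 0 — PE[1][2] acc=0, pass-E 0, pass-S 0
  after 1 — PE[0][2] acc=0, pass-E 0, pass-S 0
  after 1 — PE[1][1] acc=0, pass-E 0, pass-S 0
  after 1 — PE[1][2] acc=0, pass-E 0, pass-S 0
  after 2 — PE[0][2] acc=6, pass-E 1, pass-S 6
  after 2 — PE[1][1] acc=18, pass-E 9, pass-S 18
  after 2 — PE[1][2] acc=0, pass-E 0, pass-S 0
  after 3 — PE[0][2] acc=30, pass-E 5, pass-S 30
  after 3 — PE[1][1] acc=52, pass-E 7, pass-S 52
  after 3 — PE[1][2] acc=69, pass-E 9, pass-S 69
  after 4 — PE[0][2] acc=0, pass-E 0, pass-S 0
  after 4 — PE[1][1] acc=0, pass-E 0, pass-S 0
  after 4 — PE[1][2] acc=79, pass-E 7, pass-S 79

PE[1][2].acc = 79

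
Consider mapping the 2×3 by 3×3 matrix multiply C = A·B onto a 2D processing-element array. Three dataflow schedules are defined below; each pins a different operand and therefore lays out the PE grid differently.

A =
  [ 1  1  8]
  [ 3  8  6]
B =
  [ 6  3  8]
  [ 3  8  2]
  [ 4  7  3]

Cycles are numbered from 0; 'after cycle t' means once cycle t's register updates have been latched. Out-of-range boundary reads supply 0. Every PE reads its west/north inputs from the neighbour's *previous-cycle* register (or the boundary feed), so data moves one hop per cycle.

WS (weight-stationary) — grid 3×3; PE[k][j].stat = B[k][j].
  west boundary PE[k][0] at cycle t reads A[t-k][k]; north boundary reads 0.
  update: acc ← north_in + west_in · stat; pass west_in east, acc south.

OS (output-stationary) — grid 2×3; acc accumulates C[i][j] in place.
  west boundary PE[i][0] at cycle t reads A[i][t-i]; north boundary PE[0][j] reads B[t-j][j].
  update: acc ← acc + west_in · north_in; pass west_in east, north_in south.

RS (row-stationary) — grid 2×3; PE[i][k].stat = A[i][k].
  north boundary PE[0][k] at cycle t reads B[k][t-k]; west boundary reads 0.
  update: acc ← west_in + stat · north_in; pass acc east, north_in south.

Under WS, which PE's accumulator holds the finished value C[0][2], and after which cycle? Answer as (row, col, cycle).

(row, col, cycle) = (2, 2, 4)

Under WS, C[0][2] lands at PE[2][2]:
  c0 r2c2: 0 / 0 / 0
  c1 r2c2: 0 / 0 / 0
  c2 r2c2: 0 / 0 / 0
  c3 r2c2: 0 / 0 / 0
  c4 r2c2: 34 / 8 / 34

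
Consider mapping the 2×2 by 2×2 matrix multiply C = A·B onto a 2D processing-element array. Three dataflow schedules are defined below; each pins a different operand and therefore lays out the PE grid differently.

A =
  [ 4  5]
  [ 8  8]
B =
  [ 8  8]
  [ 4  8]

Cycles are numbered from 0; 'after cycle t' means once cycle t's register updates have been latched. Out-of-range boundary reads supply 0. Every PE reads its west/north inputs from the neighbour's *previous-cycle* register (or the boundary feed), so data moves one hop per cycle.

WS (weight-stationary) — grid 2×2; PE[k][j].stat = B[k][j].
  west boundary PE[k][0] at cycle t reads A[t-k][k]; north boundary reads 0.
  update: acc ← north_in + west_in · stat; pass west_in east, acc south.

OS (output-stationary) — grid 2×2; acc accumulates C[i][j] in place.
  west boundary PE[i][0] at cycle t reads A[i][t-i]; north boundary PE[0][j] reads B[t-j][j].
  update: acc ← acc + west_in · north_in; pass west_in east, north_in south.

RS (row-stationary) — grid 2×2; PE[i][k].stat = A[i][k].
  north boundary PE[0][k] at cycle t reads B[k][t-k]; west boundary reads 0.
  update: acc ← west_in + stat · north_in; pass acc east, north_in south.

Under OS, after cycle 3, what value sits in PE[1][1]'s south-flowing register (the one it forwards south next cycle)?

OS on a 2×2 grid — tracing PE[1][1] and its feeders:
  @0  [0,1]  acc 0  |  →0  ↓0
  @0  [1,0]  acc 0  |  →0  ↓0
  @0  [1,1]  acc 0  |  →0  ↓0
  @1  [0,1]  acc 32  |  →4  ↓8
  @1  [1,0]  acc 64  |  →8  ↓8
  @1  [1,1]  acc 0  |  →0  ↓0
  @2  [0,1]  acc 72  |  →5  ↓8
  @2  [1,0]  acc 96  |  →8  ↓4
  @2  [1,1]  acc 64  |  →8  ↓8
  @3  [0,1]  acc 72  |  →0  ↓0
  @3  [1,0]  acc 96  |  →0  ↓0
  @3  [1,1]  acc 128  |  →8  ↓8

register = 8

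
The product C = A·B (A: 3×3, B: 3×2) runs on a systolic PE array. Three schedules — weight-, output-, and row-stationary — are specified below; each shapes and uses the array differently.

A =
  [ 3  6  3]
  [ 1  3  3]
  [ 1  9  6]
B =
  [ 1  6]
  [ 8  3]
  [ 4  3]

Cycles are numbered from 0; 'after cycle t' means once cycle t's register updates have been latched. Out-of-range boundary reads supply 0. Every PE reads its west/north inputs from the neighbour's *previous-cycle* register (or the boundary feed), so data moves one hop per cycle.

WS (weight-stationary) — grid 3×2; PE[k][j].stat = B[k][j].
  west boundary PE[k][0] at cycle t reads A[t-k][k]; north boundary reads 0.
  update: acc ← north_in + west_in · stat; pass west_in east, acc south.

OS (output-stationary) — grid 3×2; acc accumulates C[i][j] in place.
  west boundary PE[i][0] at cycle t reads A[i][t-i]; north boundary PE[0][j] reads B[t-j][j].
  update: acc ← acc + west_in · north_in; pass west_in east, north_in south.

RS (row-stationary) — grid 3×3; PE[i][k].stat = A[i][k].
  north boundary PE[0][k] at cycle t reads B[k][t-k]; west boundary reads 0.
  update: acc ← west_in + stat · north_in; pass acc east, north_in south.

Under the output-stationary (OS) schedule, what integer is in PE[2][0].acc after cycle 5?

PE[2][0].acc = 97

OS on a 3×2 grid — tracing PE[2][0] and its feeders:
  [0] (1,0) acc=0 (h:0 v:0)
  [0] (2,0) acc=0 (h:0 v:0)
  [1] (1,0) acc=1 (h:1 v:1)
  [1] (2,0) acc=0 (h:0 v:0)
  [2] (1,0) acc=25 (h:3 v:8)
  [2] (2,0) acc=1 (h:1 v:1)
  [3] (1,0) acc=37 (h:3 v:4)
  [3] (2,0) acc=73 (h:9 v:8)
  [4] (1,0) acc=37 (h:0 v:0)
  [4] (2,0) acc=97 (h:6 v:4)
  [5] (1,0) acc=37 (h:0 v:0)
  [5] (2,0) acc=97 (h:0 v:0)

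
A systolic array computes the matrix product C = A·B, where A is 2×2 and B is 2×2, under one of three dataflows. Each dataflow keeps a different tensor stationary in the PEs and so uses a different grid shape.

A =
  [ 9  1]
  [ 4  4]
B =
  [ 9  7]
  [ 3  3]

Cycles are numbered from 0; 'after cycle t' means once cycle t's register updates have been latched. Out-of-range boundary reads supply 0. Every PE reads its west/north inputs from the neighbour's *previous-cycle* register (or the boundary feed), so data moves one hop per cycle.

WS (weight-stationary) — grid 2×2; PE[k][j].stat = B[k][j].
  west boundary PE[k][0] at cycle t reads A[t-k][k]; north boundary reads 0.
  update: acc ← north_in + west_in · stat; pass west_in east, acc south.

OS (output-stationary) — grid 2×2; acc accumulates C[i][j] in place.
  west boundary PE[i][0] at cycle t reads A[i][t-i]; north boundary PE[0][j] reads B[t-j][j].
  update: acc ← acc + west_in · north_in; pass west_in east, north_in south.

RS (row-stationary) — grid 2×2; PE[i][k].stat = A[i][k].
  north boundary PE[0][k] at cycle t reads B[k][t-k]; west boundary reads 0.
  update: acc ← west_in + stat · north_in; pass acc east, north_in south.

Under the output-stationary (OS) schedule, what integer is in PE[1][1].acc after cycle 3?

PE[1][1].acc = 40

OS (2×2). Following PE[1][1] plus its west/north inputs:
  @0  [0,1]  acc 0  |  →0  ↓0
  @0  [1,0]  acc 0  |  →0  ↓0
  @0  [1,1]  acc 0  |  →0  ↓0
  @1  [0,1]  acc 63  |  →9  ↓7
  @1  [1,0]  acc 36  |  →4  ↓9
  @1  [1,1]  acc 0  |  →0  ↓0
  @2  [0,1]  acc 66  |  →1  ↓3
  @2  [1,0]  acc 48  |  →4  ↓3
  @2  [1,1]  acc 28  |  →4  ↓7
  @3  [0,1]  acc 66  |  →0  ↓0
  @3  [1,0]  acc 48  |  →0  ↓0
  @3  [1,1]  acc 40  |  →4  ↓3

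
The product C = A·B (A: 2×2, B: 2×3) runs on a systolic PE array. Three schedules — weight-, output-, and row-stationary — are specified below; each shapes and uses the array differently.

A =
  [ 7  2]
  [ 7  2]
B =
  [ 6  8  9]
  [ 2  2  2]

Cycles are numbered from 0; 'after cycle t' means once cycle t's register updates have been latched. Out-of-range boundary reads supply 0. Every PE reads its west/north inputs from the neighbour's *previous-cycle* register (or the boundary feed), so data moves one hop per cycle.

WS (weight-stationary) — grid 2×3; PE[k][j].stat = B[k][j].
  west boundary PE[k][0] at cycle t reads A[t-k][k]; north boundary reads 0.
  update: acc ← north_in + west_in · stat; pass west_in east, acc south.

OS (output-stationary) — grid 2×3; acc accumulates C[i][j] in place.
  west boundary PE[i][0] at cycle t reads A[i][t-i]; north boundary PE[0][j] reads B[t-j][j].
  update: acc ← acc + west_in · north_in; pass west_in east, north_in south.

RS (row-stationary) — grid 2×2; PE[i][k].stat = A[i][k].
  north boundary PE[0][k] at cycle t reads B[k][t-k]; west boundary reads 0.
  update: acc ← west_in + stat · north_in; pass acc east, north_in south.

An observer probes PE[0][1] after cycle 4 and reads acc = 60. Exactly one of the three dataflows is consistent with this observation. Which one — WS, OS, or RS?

dataflow = OS

Under WS (2×3), PE[0][1]:
  [0] (0,1) acc=0 (h:0 v:0)
  [1] (0,1) acc=56 (h:7 v:56)
  [2] (0,1) acc=56 (h:7 v:56)
  [3] (0,1) acc=0 (h:0 v:0)
  [4] (0,1) acc=0 (h:0 v:0)
Under OS (2×3), PE[0][1]:
  [0] (0,1) acc=0 (h:0 v:0)
  [1] (0,1) acc=56 (h:7 v:8)
  [2] (0,1) acc=60 (h:2 v:2)
  [3] (0,1) acc=60 (h:0 v:0)
  [4] (0,1) acc=60 (h:0 v:0)
Under RS (2×2), PE[0][1]:
  [0] (0,1) acc=0 (h:0 v:0)
  [1] (0,1) acc=46 (h:46 v:2)
  [2] (0,1) acc=60 (h:60 v:2)
  [3] (0,1) acc=67 (h:67 v:2)
  [4] (0,1) acc=0 (h:0 v:0)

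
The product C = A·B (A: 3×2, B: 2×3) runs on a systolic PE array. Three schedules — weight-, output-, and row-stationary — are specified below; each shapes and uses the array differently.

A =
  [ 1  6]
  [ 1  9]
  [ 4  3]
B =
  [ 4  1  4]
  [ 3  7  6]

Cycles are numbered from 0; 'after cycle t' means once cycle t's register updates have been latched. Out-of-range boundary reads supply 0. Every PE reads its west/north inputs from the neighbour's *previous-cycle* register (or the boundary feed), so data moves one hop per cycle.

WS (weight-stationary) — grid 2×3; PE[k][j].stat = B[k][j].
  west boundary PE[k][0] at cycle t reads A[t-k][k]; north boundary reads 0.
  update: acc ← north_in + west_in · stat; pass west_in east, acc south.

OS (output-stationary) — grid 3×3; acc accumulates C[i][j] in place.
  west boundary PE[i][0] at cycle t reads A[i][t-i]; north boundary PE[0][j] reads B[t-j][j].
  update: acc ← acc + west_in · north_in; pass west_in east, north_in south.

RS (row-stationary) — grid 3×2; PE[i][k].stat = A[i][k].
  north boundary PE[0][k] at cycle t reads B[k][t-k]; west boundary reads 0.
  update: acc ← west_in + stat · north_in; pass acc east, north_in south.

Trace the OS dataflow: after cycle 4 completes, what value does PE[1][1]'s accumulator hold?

Tracing OS — 3×3 array, target PE[1][1]:
  step 0 · PE0,1: acc=0; fwd→0 fwd↓0
  step 0 · PE1,0: acc=0; fwd→0 fwd↓0
  step 0 · PE1,1: acc=0; fwd→0 fwd↓0
  step 1 · PE0,1: acc=1; fwd→1 fwd↓1
  step 1 · PE1,0: acc=4; fwd→1 fwd↓4
  step 1 · PE1,1: acc=0; fwd→0 fwd↓0
  step 2 · PE0,1: acc=43; fwd→6 fwd↓7
  step 2 · PE1,0: acc=31; fwd→9 fwd↓3
  step 2 · PE1,1: acc=1; fwd→1 fwd↓1
  step 3 · PE0,1: acc=43; fwd→0 fwd↓0
  step 3 · PE1,0: acc=31; fwd→0 fwd↓0
  step 3 · PE1,1: acc=64; fwd→9 fwd↓7
  step 4 · PE0,1: acc=43; fwd→0 fwd↓0
  step 4 · PE1,0: acc=31; fwd→0 fwd↓0
  step 4 · PE1,1: acc=64; fwd→0 fwd↓0

PE[1][1].acc = 64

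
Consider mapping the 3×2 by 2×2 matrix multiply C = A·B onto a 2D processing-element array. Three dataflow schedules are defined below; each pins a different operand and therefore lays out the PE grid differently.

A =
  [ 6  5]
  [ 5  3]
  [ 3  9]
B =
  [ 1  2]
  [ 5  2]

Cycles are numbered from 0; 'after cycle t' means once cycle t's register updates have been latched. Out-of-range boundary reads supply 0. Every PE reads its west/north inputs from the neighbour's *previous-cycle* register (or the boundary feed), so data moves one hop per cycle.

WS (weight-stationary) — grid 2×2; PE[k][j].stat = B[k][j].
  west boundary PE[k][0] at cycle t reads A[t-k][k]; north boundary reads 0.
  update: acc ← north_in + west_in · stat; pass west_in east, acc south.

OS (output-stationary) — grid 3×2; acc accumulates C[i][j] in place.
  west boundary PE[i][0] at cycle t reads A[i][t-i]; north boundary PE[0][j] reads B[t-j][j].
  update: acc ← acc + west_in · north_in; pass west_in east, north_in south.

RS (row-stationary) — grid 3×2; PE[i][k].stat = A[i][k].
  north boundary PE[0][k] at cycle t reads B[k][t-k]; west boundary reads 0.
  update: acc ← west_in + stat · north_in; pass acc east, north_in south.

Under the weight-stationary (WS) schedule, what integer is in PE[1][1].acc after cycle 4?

PE[1][1].acc = 24

WS (2×2). Following PE[1][1] plus its west/north inputs:
  t=0 PE[0][1]: acc=0 h=0 v=0
  t=0 PE[1][0]: acc=0 h=0 v=0
  t=0 PE[1][1]: acc=0 h=0 v=0
  t=1 PE[0][1]: acc=12 h=6 v=12
  t=1 PE[1][0]: acc=31 h=5 v=31
  t=1 PE[1][1]: acc=0 h=0 v=0
  t=2 PE[0][1]: acc=10 h=5 v=10
  t=2 PE[1][0]: acc=20 h=3 v=20
  t=2 PE[1][1]: acc=22 h=5 v=22
  t=3 PE[0][1]: acc=6 h=3 v=6
  t=3 PE[1][0]: acc=48 h=9 v=48
  t=3 PE[1][1]: acc=16 h=3 v=16
  t=4 PE[0][1]: acc=0 h=0 v=0
  t=4 PE[1][0]: acc=0 h=0 v=0
  t=4 PE[1][1]: acc=24 h=9 v=24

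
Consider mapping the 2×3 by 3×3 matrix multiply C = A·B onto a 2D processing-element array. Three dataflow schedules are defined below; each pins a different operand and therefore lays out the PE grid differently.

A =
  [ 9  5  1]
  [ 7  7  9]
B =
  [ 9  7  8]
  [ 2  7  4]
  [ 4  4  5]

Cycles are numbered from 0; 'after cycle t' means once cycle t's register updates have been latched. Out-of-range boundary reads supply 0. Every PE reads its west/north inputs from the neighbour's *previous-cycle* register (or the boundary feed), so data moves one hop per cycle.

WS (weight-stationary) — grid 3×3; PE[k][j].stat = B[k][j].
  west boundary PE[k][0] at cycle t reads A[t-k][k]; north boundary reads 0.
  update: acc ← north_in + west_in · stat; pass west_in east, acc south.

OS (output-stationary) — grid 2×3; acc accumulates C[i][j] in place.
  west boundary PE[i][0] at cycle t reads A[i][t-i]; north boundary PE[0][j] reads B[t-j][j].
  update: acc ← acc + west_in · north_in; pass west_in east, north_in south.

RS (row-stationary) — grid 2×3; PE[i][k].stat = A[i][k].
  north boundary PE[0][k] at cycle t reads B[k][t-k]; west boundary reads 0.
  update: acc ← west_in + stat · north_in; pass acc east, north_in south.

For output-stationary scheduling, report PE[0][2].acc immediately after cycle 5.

OS on a 2×3 grid — tracing PE[0][2] and its feeders:
  @0  [0,1]  acc 0  |  →0  ↓0
  @0  [0,2]  acc 0  |  →0  ↓0
  @1  [0,1]  acc 63  |  →9  ↓7
  @1  [0,2]  acc 0  |  →0  ↓0
  @2  [0,1]  acc 98  |  →5  ↓7
  @2  [0,2]  acc 72  |  →9  ↓8
  @3  [0,1]  acc 102  |  →1  ↓4
  @3  [0,2]  acc 92  |  →5  ↓4
  @4  [0,1]  acc 102  |  →0  ↓0
  @4  [0,2]  acc 97  |  →1  ↓5
  @5  [0,1]  acc 102  |  →0  ↓0
  @5  [0,2]  acc 97  |  →0  ↓0

PE[0][2].acc = 97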